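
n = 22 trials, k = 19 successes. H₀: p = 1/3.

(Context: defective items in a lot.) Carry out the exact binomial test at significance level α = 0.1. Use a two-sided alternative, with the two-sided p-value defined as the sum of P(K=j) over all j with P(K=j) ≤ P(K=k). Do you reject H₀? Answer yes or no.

reject H₀: yes

Exact binomial: n=22, k=19, p₀=1/3=0.3333
P(X=j) = C(n,j)·p₀^j·(1−p₀)^(n−j); p = Σ P(X=j) over j with P(X=j) ≤ P(X=19)
p-value (two-sided) = 0.00000
At α=0.1: p < α → reject H₀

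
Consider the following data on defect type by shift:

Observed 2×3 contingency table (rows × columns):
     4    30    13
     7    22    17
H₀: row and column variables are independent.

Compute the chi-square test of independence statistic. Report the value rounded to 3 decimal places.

test statistic = 2.572

Row totals [47, 46], col totals [11, 52, 30], n=93
χ² = (4−5.56)²/5.56 + (30−26.28)²/26.28 + (13−15.16)²/15.16 + (7−5.44)²/5.44 + (22−25.72)²/25.72 + (17−14.84)²/14.84 = 2.5718
df = 2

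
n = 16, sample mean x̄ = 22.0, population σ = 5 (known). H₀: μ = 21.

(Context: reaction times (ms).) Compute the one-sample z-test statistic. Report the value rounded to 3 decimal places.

test statistic = 0.800

SE = σ/√n = 5/√16 = 1.2500
z = (x̄−μ₀)/SE = (22.0−21)/1.2500 = 0.8000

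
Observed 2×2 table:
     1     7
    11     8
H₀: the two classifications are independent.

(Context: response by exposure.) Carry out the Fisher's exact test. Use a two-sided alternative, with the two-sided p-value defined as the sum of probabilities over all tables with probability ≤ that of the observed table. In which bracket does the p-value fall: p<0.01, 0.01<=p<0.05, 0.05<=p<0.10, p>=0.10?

p-value bracket: 0.01<=p<0.05

Margins: r₁=8, r₂=19, c₁=12, c₂=15, n=27
p_obs = C(8,1)·C(19,11)/C(27,12); sum pmf over tables with pmf ≤ p_obs
p-value (two-sided) = 0.04326
→ bracket: 0.01<=p<0.05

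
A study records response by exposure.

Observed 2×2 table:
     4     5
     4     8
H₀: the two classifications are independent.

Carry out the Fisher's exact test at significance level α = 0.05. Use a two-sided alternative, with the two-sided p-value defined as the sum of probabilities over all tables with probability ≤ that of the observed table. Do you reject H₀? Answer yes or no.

reject H₀: no

Margins: r₁=9, r₂=12, c₁=8, c₂=13, n=21
p_obs = C(9,4)·C(12,4)/C(21,8); sum pmf over tables with pmf ≤ p_obs
p-value (two-sided) = 0.67307
At α=0.05: p ≥ α → fail to reject H₀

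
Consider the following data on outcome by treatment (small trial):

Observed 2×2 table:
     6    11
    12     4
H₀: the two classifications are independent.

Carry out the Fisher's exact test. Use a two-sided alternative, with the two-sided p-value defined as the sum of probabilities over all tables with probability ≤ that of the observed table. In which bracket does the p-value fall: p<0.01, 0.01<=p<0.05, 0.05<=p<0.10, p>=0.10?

p-value bracket: 0.01<=p<0.05

Margins: r₁=17, r₂=16, c₁=18, c₂=15, n=33
p_obs = C(17,6)·C(16,12)/C(33,18); sum pmf over tables with pmf ≤ p_obs
p-value (two-sided) = 0.03664
→ bracket: 0.01<=p<0.05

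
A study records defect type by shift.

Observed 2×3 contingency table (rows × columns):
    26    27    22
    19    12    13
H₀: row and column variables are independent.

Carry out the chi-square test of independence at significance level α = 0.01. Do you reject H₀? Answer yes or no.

Row totals [75, 44], col totals [45, 39, 35], n=119
χ² = (26−28.36)²/28.36 + (27−24.58)²/24.58 + (22−22.06)²/22.06 + (19−16.64)²/16.64 + (12−14.42)²/14.42 + (13−12.94)²/12.94 = 1.1766
df = 2
p-value (upper-tail) = 0.55526
At α=0.01: p ≥ α → fail to reject H₀

reject H₀: no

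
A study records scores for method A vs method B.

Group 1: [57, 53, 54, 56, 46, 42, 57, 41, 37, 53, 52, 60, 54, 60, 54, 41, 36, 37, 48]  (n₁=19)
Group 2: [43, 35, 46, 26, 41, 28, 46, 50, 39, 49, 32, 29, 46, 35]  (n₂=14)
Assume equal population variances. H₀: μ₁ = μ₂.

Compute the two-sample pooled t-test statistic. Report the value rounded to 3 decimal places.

x̄₁=49.368, s₁=8.084, n₁=19
x̄₂=38.929, s₂=8.128, n₂=14
s_p² = [18·8.084² + 13·8.128²]/31 = 65.6564
SE = √(s_p²·(1/19+1/14)) = 2.8540
t = (49.368−38.929)/2.8540 = 3.6580
df = 31

test statistic = 3.658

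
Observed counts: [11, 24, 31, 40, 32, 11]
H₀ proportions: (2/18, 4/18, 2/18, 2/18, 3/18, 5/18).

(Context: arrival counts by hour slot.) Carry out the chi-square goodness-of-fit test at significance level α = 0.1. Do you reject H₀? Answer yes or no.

n = 149; E_i = n·p_i = [16.56, 33.11, 16.56, 16.56, 24.83, 41.39]
χ² = (11−16.56)²/16.56 + (24−33.11)²/33.11 + (31−16.56)²/16.56 + (40−16.56)²/16.56 + (32−24.83)²/24.83 + (11−41.39)²/41.39 = 74.5544
df = 5
p-value (upper-tail) = 0.00000
At α=0.1: p < α → reject H₀

reject H₀: yes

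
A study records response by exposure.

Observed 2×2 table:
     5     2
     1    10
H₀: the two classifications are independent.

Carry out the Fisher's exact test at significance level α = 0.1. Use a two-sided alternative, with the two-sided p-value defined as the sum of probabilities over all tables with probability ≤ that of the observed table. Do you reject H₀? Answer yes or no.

Margins: r₁=7, r₂=11, c₁=6, c₂=12, n=18
p_obs = C(7,5)·C(11,1)/C(18,6); sum pmf over tables with pmf ≤ p_obs
p-value (two-sided) = 0.01282
At α=0.1: p < α → reject H₀

reject H₀: yes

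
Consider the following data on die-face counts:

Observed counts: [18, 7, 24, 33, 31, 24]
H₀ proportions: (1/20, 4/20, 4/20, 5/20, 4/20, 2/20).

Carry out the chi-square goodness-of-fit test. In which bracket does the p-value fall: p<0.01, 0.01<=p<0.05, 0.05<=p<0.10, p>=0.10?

n = 137; E_i = n·p_i = [6.85, 27.40, 27.40, 34.25, 27.40, 13.70]
χ² = (18−6.85)²/6.85 + (7−27.40)²/27.40 + (24−27.40)²/27.40 + (33−34.25)²/34.25 + (31−27.40)²/27.40 + (24−13.70)²/13.70 = 42.0219
df = 5
p-value (upper-tail) = 0.00000
→ bracket: p<0.01

p-value bracket: p<0.01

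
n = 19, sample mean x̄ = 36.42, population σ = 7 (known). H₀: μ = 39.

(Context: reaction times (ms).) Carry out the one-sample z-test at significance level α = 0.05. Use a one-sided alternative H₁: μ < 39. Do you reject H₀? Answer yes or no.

reject H₀: no

SE = σ/√n = 7/√19 = 1.6059
z = (x̄−μ₀)/SE = (36.42−39)/1.6059 = -1.6066
p-value (one-sided, H₁ less) = 0.05407
At α=0.05: p ≥ α → fail to reject H₀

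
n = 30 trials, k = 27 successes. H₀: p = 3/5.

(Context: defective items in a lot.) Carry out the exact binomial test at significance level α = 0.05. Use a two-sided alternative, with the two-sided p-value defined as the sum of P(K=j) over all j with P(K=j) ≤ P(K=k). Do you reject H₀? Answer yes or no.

Exact binomial: n=30, k=27, p₀=3/5=0.6000
P(X=j) = C(n,j)·p₀^j·(1−p₀)^(n−j); p = Σ P(X=j) over j with P(X=j) ≤ P(X=27)
p-value (two-sided) = 0.00054
At α=0.05: p < α → reject H₀

reject H₀: yes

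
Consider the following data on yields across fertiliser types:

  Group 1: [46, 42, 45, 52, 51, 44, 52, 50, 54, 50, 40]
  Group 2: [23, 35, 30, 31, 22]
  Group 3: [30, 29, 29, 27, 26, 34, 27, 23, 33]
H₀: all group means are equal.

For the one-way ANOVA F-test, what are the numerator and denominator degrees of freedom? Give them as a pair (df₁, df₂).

degrees of freedom = [2, 22]

k = 3 groups, N = 25 total
df = (k−1, N−k) = (3−1, 25−3) = (2, 22)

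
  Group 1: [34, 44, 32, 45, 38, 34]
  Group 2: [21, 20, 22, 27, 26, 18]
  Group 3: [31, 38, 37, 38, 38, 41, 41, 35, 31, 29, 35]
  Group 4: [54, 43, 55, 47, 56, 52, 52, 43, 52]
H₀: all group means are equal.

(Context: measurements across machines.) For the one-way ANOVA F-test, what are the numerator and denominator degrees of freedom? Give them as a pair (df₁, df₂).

degrees of freedom = [3, 28]

k = 4 groups, N = 32 total
df = (k−1, N−k) = (4−1, 32−4) = (3, 28)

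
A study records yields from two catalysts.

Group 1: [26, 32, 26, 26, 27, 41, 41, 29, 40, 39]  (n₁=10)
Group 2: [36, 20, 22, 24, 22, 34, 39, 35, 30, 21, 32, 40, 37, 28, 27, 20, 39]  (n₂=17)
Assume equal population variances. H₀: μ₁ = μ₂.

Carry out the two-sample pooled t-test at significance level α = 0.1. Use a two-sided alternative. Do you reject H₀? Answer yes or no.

reject H₀: no

x̄₁=32.700, s₁=6.767, n₁=10
x̄₂=29.765, s₂=7.285, n₂=17
s_p² = [9·6.767² + 16·7.285²]/25 = 50.4464
SE = √(s_p²·(1/10+1/17)) = 2.8306
t = (32.700−29.765)/2.8306 = 1.0370
df = 25
p-value (two-sided) = 0.30966
At α=0.1: p ≥ α → fail to reject H₀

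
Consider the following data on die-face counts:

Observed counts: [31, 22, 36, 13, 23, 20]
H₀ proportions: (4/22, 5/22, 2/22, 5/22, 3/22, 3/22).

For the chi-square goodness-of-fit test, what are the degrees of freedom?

df = k − 1 = 6 − 1 = 5

degrees of freedom = 5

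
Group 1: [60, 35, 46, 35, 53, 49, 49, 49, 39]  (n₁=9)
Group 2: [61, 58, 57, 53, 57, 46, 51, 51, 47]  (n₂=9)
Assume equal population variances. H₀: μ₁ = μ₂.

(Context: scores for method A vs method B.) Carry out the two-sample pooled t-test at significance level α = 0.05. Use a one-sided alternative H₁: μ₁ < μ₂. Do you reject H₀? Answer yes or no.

x̄₁=46.111, s₁=8.388, n₁=9
x̄₂=53.444, s₂=5.151, n₂=9
s_p² = [8·8.388² + 8·5.151²]/16 = 48.4444
SE = √(s_p²·(1/9+1/9)) = 3.2811
t = (46.111−53.444)/3.2811 = -2.2350
df = 16
p-value (one-sided, H₁ less) = 0.02001
At α=0.05: p < α → reject H₀

reject H₀: yes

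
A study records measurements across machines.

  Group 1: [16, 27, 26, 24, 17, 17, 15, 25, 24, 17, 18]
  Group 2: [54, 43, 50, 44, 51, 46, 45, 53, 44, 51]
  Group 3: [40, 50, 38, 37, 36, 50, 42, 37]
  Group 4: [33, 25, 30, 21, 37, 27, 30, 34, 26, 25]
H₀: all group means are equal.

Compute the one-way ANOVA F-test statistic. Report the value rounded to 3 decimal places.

test statistic = 67.373

Group means [20.55, 48.10, 41.25, 28.80], grand mean 33.974
SSB = Σnᵢ(x̄ᵢ−x̄)² = 4670.247; SSW = ΣΣ(x−x̄ᵢ)² = 808.727
MSB = 4670.247/3 = 1556.7490; MSW = 808.727/35 = 23.1065
F = MSB/MSW = 67.3728
df = (3, 35)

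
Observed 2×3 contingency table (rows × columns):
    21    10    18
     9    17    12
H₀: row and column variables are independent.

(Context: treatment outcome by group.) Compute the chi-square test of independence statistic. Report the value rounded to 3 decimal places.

test statistic = 6.528

Row totals [49, 38], col totals [30, 27, 30], n=87
χ² = (21−16.90)²/16.90 + (10−15.21)²/15.21 + (18−16.90)²/16.90 + (9−13.10)²/13.10 + (17−11.79)²/11.79 + (12−13.10)²/13.10 = 6.5284
df = 2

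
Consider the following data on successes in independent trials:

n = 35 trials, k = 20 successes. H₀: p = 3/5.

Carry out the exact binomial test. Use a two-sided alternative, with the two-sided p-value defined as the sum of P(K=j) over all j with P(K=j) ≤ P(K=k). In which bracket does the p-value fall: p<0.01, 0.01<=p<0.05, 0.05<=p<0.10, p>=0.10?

p-value bracket: p>=0.10

Exact binomial: n=35, k=20, p₀=3/5=0.6000
P(X=j) = C(n,j)·p₀^j·(1−p₀)^(n−j); p = Σ P(X=j) over j with P(X=j) ≤ P(X=20)
p-value (two-sided) = 0.73298
→ bracket: p>=0.10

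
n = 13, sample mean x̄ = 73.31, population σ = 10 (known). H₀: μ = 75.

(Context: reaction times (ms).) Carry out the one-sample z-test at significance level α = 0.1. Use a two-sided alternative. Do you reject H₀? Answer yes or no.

SE = σ/√n = 10/√13 = 2.7735
z = (x̄−μ₀)/SE = (73.31−75)/2.7735 = -0.6093
p-value (two-sided) = 0.54230
At α=0.1: p ≥ α → fail to reject H₀

reject H₀: no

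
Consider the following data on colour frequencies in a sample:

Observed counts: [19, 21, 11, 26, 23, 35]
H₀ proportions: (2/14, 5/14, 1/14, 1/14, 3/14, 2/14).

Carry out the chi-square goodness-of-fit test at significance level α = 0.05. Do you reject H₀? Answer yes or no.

n = 135; E_i = n·p_i = [19.29, 48.21, 9.64, 9.64, 28.93, 19.29]
χ² = (19−19.29)²/19.29 + (21−48.21)²/48.21 + (11−9.64)²/9.64 + (26−9.64)²/9.64 + (23−28.93)²/28.93 + (35−19.29)²/19.29 = 57.3220
df = 5
p-value (upper-tail) = 0.00000
At α=0.05: p < α → reject H₀

reject H₀: yes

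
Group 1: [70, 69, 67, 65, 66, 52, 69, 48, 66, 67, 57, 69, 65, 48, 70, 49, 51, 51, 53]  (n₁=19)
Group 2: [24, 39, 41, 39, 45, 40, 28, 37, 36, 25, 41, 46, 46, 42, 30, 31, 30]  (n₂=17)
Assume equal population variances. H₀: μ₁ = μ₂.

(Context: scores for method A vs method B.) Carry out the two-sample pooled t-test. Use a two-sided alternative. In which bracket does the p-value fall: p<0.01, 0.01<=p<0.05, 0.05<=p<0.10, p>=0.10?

x̄₁=60.632, s₁=8.655, n₁=19
x̄₂=36.471, s₂=7.177, n₂=17
s_p² = [18·8.655² + 16·7.177²]/34 = 63.9017
SE = √(s_p²·(1/19+1/17)) = 2.6687
t = (60.632−36.471)/2.6687 = 9.0533
df = 34
p-value (two-sided) = 0.00000
→ bracket: p<0.01

p-value bracket: p<0.01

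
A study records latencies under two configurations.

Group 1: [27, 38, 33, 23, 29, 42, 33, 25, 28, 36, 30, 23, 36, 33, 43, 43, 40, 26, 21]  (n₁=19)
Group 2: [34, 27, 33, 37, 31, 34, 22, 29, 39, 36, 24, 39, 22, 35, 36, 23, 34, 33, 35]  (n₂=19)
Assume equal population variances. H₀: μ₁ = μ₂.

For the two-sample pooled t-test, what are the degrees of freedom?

df = n₁ + n₂ − 2 = 19 + 19 − 2 = 36

degrees of freedom = 36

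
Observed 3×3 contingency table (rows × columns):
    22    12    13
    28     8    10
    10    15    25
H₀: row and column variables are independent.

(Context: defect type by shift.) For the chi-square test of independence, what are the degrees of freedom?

degrees of freedom = 4

df = (r−1)(c−1) = (3−1)·(3−1) = 4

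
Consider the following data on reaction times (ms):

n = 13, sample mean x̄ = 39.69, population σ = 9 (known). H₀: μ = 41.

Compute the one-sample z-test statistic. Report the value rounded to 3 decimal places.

SE = σ/√n = 9/√13 = 2.4962
z = (x̄−μ₀)/SE = (39.69−41)/2.4962 = -0.5248

test statistic = -0.525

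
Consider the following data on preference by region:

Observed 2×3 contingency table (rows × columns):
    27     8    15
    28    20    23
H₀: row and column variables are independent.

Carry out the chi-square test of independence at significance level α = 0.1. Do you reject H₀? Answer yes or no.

Row totals [50, 71], col totals [55, 28, 38], n=121
χ² = (27−22.73)²/22.73 + (8−11.57)²/11.57 + (15−15.70)²/15.70 + (28−32.27)²/32.27 + (20−16.43)²/16.43 + (23−22.30)²/22.30 = 3.3000
df = 2
p-value (upper-tail) = 0.19205
At α=0.1: p ≥ α → fail to reject H₀

reject H₀: no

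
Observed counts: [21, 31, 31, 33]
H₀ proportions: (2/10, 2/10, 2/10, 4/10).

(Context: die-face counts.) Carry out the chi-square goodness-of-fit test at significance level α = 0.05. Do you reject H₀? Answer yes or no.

reject H₀: yes

n = 116; E_i = n·p_i = [23.20, 23.20, 23.20, 46.40]
χ² = (21−23.20)²/23.20 + (31−23.20)²/23.20 + (31−23.20)²/23.20 + (33−46.40)²/46.40 = 9.3233
df = 3
p-value (upper-tail) = 0.02529
At α=0.05: p < α → reject H₀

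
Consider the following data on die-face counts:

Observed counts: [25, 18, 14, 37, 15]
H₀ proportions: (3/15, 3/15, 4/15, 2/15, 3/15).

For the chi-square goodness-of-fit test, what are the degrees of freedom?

df = k − 1 = 5 − 1 = 4

degrees of freedom = 4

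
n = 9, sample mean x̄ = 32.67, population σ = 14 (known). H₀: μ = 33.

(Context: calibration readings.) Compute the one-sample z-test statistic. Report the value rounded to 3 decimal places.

SE = σ/√n = 14/√9 = 4.6667
z = (x̄−μ₀)/SE = (32.67−33)/4.6667 = -0.0707

test statistic = -0.071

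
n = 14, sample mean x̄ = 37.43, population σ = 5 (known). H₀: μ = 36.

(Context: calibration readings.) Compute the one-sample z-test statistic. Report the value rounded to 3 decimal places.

test statistic = 1.070

SE = σ/√n = 5/√14 = 1.3363
z = (x̄−μ₀)/SE = (37.43−36)/1.3363 = 1.0701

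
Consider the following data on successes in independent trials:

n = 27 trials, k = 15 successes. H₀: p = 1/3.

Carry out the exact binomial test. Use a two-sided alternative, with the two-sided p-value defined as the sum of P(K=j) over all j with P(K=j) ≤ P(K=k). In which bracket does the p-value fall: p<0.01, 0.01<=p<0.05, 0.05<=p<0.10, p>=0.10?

Exact binomial: n=27, k=15, p₀=1/3=0.3333
P(X=j) = C(n,j)·p₀^j·(1−p₀)^(n−j); p = Σ P(X=j) over j with P(X=j) ≤ P(X=15)
p-value (two-sided) = 0.02261
→ bracket: 0.01<=p<0.05

p-value bracket: 0.01<=p<0.05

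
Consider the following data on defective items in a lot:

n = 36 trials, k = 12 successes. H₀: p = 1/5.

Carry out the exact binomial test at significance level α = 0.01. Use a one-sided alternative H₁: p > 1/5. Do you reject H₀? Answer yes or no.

reject H₀: no

Exact binomial: n=36, k=12, p₀=1/5=0.2000
P(X≥12) from Σ C(n,i)·p₀^i·(1−p₀)^(n−i)
p-value (one-sided, H₁ greater) = 0.04243
At α=0.01: p ≥ α → fail to reject H₀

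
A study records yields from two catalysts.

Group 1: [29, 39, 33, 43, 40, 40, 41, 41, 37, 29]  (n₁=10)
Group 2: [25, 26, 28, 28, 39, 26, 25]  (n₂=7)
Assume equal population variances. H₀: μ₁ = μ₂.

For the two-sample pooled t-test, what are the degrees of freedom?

degrees of freedom = 15

df = n₁ + n₂ − 2 = 10 + 7 − 2 = 15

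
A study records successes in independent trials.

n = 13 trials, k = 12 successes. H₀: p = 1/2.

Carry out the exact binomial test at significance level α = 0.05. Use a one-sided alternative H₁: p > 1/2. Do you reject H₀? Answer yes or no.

reject H₀: yes

Exact binomial: n=13, k=12, p₀=1/2=0.5000
P(X≥12) from Σ C(n,i)·p₀^i·(1−p₀)^(n−i)
p-value (one-sided, H₁ greater) = 0.00171
At α=0.05: p < α → reject H₀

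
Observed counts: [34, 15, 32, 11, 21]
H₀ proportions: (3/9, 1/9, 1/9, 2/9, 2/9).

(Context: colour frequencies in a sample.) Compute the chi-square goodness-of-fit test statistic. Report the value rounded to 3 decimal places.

n = 113; E_i = n·p_i = [37.67, 12.56, 12.56, 25.11, 25.11]
χ² = (34−37.67)²/37.67 + (15−12.56)²/12.56 + (32−12.56)²/12.56 + (11−25.11)²/25.11 + (21−25.11)²/25.11 = 39.5487
df = 4

test statistic = 39.549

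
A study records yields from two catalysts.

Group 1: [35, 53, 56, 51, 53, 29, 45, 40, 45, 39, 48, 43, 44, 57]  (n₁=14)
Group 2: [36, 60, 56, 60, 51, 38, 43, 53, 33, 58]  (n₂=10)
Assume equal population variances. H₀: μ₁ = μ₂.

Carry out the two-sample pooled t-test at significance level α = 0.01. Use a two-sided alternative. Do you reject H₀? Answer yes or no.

reject H₀: no

x̄₁=45.571, s₁=8.112, n₁=14
x̄₂=48.800, s₂=10.401, n₂=10
s_p² = [13·8.112² + 9·10.401²]/22 = 83.1377
SE = √(s_p²·(1/14+1/10)) = 3.7752
t = (45.571−48.800)/3.7752 = -0.8552
df = 22
p-value (two-sided) = 0.40166
At α=0.01: p ≥ α → fail to reject H₀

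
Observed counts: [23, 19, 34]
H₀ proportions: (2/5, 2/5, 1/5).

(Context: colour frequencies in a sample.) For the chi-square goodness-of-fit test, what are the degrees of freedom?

degrees of freedom = 2

df = k − 1 = 3 − 1 = 2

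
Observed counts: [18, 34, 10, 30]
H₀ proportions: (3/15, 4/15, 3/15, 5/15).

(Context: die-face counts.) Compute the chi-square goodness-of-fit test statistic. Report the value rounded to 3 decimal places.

test statistic = 7.511

n = 92; E_i = n·p_i = [18.40, 24.53, 18.40, 30.67]
χ² = (18−18.40)²/18.40 + (34−24.53)²/24.53 + (10−18.40)²/18.40 + (30−30.67)²/30.67 = 7.5109
df = 3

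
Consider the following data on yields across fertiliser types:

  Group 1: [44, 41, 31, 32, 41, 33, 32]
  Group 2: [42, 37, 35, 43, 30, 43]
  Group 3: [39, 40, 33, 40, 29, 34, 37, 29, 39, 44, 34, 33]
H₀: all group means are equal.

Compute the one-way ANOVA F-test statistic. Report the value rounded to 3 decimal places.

Group means [36.29, 38.33, 35.92], grand mean 36.600
SSB = Σnᵢ(x̄ᵢ−x̄)² = 24.321; SSW = ΣΣ(x−x̄ᵢ)² = 557.679
MSB = 24.321/2 = 12.1607; MSW = 557.679/22 = 25.3490
F = MSB/MSW = 0.4797
df = (2, 22)

test statistic = 0.480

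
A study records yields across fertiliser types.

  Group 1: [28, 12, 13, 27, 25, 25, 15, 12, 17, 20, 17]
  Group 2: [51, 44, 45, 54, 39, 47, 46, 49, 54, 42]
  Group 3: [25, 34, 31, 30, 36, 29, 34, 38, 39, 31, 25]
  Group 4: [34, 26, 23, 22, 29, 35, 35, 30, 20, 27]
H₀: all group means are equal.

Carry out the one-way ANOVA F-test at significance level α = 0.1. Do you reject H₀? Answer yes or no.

reject H₀: yes

Group means [19.18, 47.10, 32.00, 28.10], grand mean 31.310
SSB = Σnᵢ(x̄ᵢ−x̄)² = 4219.540; SSW = ΣΣ(x−x̄ᵢ)² = 1087.436
MSB = 4219.540/3 = 1406.5133; MSW = 1087.436/38 = 28.6167
F = MSB/MSW = 49.1500
df = (3, 38)
p-value (upper-tail) = 0.00000
At α=0.1: p < α → reject H₀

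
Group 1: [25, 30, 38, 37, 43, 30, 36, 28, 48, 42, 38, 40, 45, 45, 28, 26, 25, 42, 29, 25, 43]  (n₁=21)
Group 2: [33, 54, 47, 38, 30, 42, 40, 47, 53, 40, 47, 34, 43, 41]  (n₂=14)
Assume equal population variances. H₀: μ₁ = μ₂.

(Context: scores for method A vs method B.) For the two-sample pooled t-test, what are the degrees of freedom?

degrees of freedom = 33

df = n₁ + n₂ − 2 = 21 + 14 − 2 = 33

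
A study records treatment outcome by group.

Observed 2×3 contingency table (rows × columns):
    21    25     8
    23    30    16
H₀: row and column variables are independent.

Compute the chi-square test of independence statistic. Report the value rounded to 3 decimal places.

test statistic = 1.404

Row totals [54, 69], col totals [44, 55, 24], n=123
χ² = (21−19.32)²/19.32 + (25−24.15)²/24.15 + (8−10.54)²/10.54 + (23−24.68)²/24.68 + (30−30.85)²/30.85 + (16−13.46)²/13.46 = 1.4037
df = 2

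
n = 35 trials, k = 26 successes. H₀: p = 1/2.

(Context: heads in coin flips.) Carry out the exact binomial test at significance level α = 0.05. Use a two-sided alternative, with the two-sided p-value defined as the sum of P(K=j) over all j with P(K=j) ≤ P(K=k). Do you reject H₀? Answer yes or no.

Exact binomial: n=35, k=26, p₀=1/2=0.5000
P(X=j) = C(n,j)·p₀^j·(1−p₀)^(n−j); p = Σ P(X=j) over j with P(X=j) ≤ P(X=26)
p-value (two-sided) = 0.00599
At α=0.05: p < α → reject H₀

reject H₀: yes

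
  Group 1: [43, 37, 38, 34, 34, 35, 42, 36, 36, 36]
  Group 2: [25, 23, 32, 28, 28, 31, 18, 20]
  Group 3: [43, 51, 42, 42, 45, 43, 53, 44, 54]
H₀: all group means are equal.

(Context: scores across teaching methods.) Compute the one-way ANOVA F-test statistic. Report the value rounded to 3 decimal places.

test statistic = 47.758

Group means [37.10, 25.62, 46.33], grand mean 36.778
SSB = Σnᵢ(x̄ᵢ−x̄)² = 1817.892; SSW = ΣΣ(x−x̄ᵢ)² = 456.775
MSB = 1817.892/2 = 908.9458; MSW = 456.775/24 = 19.0323
F = MSB/MSW = 47.7581
df = (2, 24)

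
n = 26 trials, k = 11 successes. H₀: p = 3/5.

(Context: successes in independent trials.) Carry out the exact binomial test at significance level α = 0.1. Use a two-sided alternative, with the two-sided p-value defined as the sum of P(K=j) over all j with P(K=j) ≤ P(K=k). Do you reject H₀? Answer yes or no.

reject H₀: yes

Exact binomial: n=26, k=11, p₀=3/5=0.6000
P(X=j) = C(n,j)·p₀^j·(1−p₀)^(n−j); p = Σ P(X=j) over j with P(X=j) ≤ P(X=11)
p-value (two-sided) = 0.07316
At α=0.1: p < α → reject H₀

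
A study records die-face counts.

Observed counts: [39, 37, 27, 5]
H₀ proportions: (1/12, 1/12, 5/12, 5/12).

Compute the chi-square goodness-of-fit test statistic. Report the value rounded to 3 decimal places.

n = 108; E_i = n·p_i = [9.00, 9.00, 45.00, 45.00]
χ² = (39−9.00)²/9.00 + (37−9.00)²/9.00 + (27−45.00)²/45.00 + (5−45.00)²/45.00 = 229.8667
df = 3

test statistic = 229.867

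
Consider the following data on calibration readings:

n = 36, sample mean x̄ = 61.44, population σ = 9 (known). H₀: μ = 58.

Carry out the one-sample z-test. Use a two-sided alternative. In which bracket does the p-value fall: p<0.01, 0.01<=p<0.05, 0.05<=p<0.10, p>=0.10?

p-value bracket: 0.01<=p<0.05

SE = σ/√n = 9/√36 = 1.5000
z = (x̄−μ₀)/SE = (61.44−58)/1.5000 = 2.2933
p-value (two-sided) = 0.02183
→ bracket: 0.01<=p<0.05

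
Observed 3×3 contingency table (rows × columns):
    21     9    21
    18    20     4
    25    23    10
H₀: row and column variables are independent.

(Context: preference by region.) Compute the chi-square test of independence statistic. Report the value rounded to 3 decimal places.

Row totals [51, 42, 58], col totals [64, 52, 35], n=151
χ² = (21−21.62)²/21.62 + (9−17.56)²/17.56 + (21−11.82)²/11.82 + (18−17.80)²/17.80 + (20−14.46)²/14.46 + (4−9.74)²/9.74 + (25−24.58)²/24.58 + (23−19.97)²/19.97 + (10−13.44)²/13.44 = 18.1674
df = 4

test statistic = 18.167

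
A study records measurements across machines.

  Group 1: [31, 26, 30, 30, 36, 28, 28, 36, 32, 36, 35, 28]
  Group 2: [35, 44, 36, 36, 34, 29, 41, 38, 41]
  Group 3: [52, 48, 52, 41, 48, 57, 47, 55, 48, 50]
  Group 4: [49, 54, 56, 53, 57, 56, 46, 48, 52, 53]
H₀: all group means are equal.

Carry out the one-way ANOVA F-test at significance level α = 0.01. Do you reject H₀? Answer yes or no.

Group means [31.33, 37.11, 49.80, 52.40], grand mean 42.244
SSB = Σnᵢ(x̄ᵢ−x̄)² = 3268.005; SSW = ΣΣ(x−x̄ᵢ)² = 611.556
MSB = 3268.005/3 = 1089.3351; MSW = 611.556/37 = 16.5285
F = MSB/MSW = 65.9064
df = (3, 37)
p-value (upper-tail) = 0.00000
At α=0.01: p < α → reject H₀

reject H₀: yes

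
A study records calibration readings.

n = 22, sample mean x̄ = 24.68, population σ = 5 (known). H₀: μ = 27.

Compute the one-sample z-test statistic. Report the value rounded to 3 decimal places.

test statistic = -2.176

SE = σ/√n = 5/√22 = 1.0660
z = (x̄−μ₀)/SE = (24.68−27)/1.0660 = -2.1764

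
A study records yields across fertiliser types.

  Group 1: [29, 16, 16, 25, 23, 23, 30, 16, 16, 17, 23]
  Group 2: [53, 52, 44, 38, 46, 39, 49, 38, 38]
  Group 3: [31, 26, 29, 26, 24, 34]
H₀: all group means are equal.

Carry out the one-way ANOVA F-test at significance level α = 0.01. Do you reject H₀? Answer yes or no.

reject H₀: yes

Group means [21.27, 44.11, 28.33], grand mean 30.808
SSB = Σnᵢ(x̄ᵢ−x̄)² = 2629.634; SSW = ΣΣ(x−x̄ᵢ)² = 664.404
MSB = 2629.634/2 = 1314.8172; MSW = 664.404/23 = 28.8871
F = MSB/MSW = 45.5157
df = (2, 23)
p-value (upper-tail) = 0.00000
At α=0.01: p < α → reject H₀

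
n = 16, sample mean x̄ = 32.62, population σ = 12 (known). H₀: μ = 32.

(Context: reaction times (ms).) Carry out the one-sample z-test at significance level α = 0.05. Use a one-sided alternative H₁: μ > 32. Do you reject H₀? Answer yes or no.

SE = σ/√n = 12/√16 = 3.0000
z = (x̄−μ₀)/SE = (32.62−32)/3.0000 = 0.2067
p-value (one-sided, H₁ greater) = 0.41814
At α=0.05: p ≥ α → fail to reject H₀

reject H₀: no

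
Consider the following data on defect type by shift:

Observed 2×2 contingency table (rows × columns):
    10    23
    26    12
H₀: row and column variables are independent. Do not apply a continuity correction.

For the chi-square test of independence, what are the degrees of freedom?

df = (r−1)(c−1) = (2−1)·(2−1) = 1

degrees of freedom = 1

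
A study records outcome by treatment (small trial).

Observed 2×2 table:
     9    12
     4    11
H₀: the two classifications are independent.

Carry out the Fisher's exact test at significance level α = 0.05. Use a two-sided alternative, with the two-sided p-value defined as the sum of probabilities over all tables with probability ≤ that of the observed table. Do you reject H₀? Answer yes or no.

Margins: r₁=21, r₂=15, c₁=13, c₂=23, n=36
p_obs = C(21,9)·C(15,4)/C(36,13); sum pmf over tables with pmf ≤ p_obs
p-value (two-sided) = 0.48370
At α=0.05: p ≥ α → fail to reject H₀

reject H₀: no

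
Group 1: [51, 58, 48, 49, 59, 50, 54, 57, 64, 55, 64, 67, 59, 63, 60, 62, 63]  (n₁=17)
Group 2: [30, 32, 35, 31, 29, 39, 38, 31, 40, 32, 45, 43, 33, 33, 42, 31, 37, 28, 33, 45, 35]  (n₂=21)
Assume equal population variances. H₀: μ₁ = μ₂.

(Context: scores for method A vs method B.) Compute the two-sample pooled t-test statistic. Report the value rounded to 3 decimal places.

x̄₁=57.824, s₁=5.833, n₁=17
x̄₂=35.333, s₂=5.257, n₂=21
s_p² = [16·5.833² + 20·5.257²]/36 = 30.4760
SE = √(s_p²·(1/17+1/21)) = 1.8011
t = (57.824−35.333)/1.8011 = 12.4869
df = 36

test statistic = 12.487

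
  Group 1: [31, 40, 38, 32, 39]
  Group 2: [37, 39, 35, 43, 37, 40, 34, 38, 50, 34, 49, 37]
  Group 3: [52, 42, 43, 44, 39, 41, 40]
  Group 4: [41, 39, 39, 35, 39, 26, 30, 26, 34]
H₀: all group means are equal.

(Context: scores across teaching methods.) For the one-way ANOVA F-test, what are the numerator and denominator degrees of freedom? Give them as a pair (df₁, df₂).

k = 4 groups, N = 33 total
df = (k−1, N−k) = (4−1, 33−4) = (3, 29)

degrees of freedom = [3, 29]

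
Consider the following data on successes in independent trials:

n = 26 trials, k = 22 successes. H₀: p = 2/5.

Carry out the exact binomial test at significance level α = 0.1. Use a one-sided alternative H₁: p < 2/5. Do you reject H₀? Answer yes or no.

reject H₀: no

Exact binomial: n=26, k=22, p₀=2/5=0.4000
P(X≤22) from Σ C(n,i)·p₀^i·(1−p₀)^(n−i)
p-value (one-sided, H₁ less) = 1.00000
At α=0.1: p ≥ α → fail to reject H₀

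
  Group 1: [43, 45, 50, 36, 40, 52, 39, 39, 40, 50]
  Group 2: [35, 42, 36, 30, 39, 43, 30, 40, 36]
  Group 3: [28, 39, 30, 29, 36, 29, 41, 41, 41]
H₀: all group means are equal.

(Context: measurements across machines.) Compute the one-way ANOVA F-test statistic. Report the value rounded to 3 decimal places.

Group means [43.40, 36.78, 34.89], grand mean 38.536
SSB = Σnᵢ(x̄ᵢ−x̄)² = 384.120; SSW = ΣΣ(x−x̄ᵢ)² = 728.844
MSB = 384.120/2 = 192.0599; MSW = 728.844/25 = 29.1538
F = MSB/MSW = 6.5878
df = (2, 25)

test statistic = 6.588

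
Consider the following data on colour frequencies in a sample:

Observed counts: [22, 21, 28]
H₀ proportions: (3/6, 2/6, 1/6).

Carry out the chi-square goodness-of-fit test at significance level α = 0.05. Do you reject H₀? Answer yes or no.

n = 71; E_i = n·p_i = [35.50, 23.67, 11.83]
χ² = (22−35.50)²/35.50 + (21−23.67)²/23.67 + (28−11.83)²/11.83 = 27.5211
df = 2
p-value (upper-tail) = 0.00000
At α=0.05: p < α → reject H₀

reject H₀: yes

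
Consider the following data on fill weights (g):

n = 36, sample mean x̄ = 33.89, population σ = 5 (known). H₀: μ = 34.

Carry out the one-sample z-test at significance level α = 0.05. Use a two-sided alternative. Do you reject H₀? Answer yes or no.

reject H₀: no

SE = σ/√n = 5/√36 = 0.8333
z = (x̄−μ₀)/SE = (33.89−34)/0.8333 = -0.1320
p-value (two-sided) = 0.89498
At α=0.05: p ≥ α → fail to reject H₀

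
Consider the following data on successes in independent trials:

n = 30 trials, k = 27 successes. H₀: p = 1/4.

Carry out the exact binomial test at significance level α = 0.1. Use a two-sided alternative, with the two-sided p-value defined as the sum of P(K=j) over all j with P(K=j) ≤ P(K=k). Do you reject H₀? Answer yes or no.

Exact binomial: n=30, k=27, p₀=1/4=0.2500
P(X=j) = C(n,j)·p₀^j·(1−p₀)^(n−j); p = Σ P(X=j) over j with P(X=j) ≤ P(X=27)
p-value (two-sided) = 0.00000
At α=0.1: p < α → reject H₀

reject H₀: yes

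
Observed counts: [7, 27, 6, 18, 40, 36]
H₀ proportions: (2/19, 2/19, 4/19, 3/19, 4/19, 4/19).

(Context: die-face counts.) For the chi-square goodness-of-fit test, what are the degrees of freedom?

degrees of freedom = 5

df = k − 1 = 6 − 1 = 5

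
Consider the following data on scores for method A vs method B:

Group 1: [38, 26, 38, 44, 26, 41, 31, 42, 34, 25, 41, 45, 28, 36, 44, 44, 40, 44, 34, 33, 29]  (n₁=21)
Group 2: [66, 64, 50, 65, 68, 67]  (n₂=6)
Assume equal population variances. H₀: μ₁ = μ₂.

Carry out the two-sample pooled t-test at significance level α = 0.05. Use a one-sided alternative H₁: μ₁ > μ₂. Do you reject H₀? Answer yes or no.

reject H₀: no

x̄₁=36.333, s₁=6.785, n₁=21
x̄₂=63.333, s₂=6.683, n₂=6
s_p² = [20·6.785² + 5·6.683²]/25 = 45.7600
SE = √(s_p²·(1/21+1/6)) = 3.1314
t = (36.333−63.333)/3.1314 = -8.6223
df = 25
p-value (one-sided, H₁ greater) = 1.00000
At α=0.05: p ≥ α → fail to reject H₀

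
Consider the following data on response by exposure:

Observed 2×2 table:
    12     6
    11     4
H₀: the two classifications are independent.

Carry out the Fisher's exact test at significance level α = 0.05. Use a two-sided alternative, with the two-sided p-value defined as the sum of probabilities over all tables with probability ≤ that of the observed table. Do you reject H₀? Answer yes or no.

reject H₀: no

Margins: r₁=18, r₂=15, c₁=23, c₂=10, n=33
p_obs = C(18,12)·C(15,11)/C(33,23); sum pmf over tables with pmf ≤ p_obs
p-value (two-sided) = 0.72202
At α=0.05: p ≥ α → fail to reject H₀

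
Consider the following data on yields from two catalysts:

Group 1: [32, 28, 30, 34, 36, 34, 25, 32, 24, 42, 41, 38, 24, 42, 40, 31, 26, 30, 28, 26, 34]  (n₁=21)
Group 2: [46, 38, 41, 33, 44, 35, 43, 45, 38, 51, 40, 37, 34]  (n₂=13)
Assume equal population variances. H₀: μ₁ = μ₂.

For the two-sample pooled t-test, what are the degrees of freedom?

df = n₁ + n₂ − 2 = 21 + 13 − 2 = 32

degrees of freedom = 32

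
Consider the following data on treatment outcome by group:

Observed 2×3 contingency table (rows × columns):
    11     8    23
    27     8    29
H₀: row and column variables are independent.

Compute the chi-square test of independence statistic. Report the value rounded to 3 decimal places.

Row totals [42, 64], col totals [38, 16, 52], n=106
χ² = (11−15.06)²/15.06 + (8−6.34)²/6.34 + (23−20.60)²/20.60 + (27−22.94)²/22.94 + (8−9.66)²/9.66 + (29−31.40)²/31.40 = 2.9920
df = 2

test statistic = 2.992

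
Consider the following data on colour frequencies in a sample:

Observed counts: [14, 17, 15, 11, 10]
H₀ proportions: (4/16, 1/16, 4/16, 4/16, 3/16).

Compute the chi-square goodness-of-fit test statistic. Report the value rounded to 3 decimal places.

n = 67; E_i = n·p_i = [16.75, 4.19, 16.75, 16.75, 12.56]
χ² = (14−16.75)²/16.75 + (17−4.19)²/4.19 + (15−16.75)²/16.75 + (11−16.75)²/16.75 + (10−12.56)²/12.56 = 42.3333
df = 4

test statistic = 42.333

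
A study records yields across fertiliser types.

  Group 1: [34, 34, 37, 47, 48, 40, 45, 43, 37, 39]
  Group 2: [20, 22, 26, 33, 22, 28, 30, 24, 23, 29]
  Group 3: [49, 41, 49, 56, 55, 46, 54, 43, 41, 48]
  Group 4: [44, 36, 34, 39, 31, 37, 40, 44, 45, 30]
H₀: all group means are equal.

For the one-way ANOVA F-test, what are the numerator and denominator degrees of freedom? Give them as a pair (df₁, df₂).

degrees of freedom = [3, 36]

k = 4 groups, N = 40 total
df = (k−1, N−k) = (4−1, 40−4) = (3, 36)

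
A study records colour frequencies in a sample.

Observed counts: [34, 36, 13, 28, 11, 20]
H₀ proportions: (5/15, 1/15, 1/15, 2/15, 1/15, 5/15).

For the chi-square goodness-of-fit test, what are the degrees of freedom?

degrees of freedom = 5

df = k − 1 = 6 − 1 = 5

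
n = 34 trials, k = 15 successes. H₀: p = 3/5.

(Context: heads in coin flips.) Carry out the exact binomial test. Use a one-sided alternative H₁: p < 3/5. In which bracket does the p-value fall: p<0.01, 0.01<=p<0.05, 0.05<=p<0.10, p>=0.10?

Exact binomial: n=34, k=15, p₀=3/5=0.6000
P(X≤15) from Σ C(n,i)·p₀^i·(1−p₀)^(n−i)
p-value (one-sided, H₁ less) = 0.04444
→ bracket: 0.01<=p<0.05

p-value bracket: 0.01<=p<0.05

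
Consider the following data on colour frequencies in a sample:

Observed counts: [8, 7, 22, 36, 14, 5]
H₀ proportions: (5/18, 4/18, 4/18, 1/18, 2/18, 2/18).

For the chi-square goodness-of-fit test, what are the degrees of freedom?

degrees of freedom = 5

df = k − 1 = 6 − 1 = 5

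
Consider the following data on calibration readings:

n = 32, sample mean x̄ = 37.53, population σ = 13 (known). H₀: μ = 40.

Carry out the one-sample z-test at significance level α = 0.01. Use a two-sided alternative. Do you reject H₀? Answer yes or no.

reject H₀: no

SE = σ/√n = 13/√32 = 2.2981
z = (x̄−μ₀)/SE = (37.53−40)/2.2981 = -1.0748
p-value (two-sided) = 0.28246
At α=0.01: p ≥ α → fail to reject H₀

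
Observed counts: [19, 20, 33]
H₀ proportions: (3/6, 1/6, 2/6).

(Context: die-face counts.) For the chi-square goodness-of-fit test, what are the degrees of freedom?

degrees of freedom = 2

df = k − 1 = 3 − 1 = 2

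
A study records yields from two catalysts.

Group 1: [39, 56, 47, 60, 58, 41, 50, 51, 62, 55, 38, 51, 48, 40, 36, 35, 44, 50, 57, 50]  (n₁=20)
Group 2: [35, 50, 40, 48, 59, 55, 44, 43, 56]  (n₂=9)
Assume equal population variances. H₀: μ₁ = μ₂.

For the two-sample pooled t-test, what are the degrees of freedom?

degrees of freedom = 27

df = n₁ + n₂ − 2 = 20 + 9 − 2 = 27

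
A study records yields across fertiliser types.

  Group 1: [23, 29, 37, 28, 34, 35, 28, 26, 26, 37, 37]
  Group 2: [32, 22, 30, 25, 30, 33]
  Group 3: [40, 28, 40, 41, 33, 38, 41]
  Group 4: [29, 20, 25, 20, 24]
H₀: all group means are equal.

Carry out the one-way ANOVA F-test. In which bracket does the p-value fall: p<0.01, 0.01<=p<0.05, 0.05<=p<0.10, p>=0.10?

Group means [30.91, 28.67, 37.29, 23.60], grand mean 30.724
SSB = Σnᵢ(x̄ᵢ−x̄)² = 580.922; SSW = ΣΣ(x−x̄ᵢ)² = 564.871
MSB = 580.922/3 = 193.6407; MSW = 564.871/25 = 22.5948
F = MSB/MSW = 8.5701
df = (3, 25)
p-value (upper-tail) = 0.00044
→ bracket: p<0.01

p-value bracket: p<0.01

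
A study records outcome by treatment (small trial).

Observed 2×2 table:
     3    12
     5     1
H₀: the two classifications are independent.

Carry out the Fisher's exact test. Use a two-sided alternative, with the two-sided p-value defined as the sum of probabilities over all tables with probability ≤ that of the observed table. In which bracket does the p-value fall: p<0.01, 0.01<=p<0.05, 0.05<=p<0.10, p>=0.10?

Margins: r₁=15, r₂=6, c₁=8, c₂=13, n=21
p_obs = C(15,3)·C(6,5)/C(21,8); sum pmf over tables with pmf ≤ p_obs
p-value (two-sided) = 0.01393
→ bracket: 0.01<=p<0.05

p-value bracket: 0.01<=p<0.05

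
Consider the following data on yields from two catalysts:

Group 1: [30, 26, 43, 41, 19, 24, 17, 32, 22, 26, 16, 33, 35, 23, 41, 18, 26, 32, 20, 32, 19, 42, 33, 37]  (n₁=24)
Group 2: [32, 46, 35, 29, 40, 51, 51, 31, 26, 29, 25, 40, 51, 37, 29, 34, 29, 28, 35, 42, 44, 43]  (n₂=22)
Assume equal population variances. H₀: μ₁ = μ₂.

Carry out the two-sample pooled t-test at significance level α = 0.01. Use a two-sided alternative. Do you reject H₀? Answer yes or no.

reject H₀: yes

x̄₁=28.625, s₁=8.500, n₁=24
x̄₂=36.682, s₂=8.380, n₂=22
s_p² = [23·8.500² + 21·8.380²]/44 = 71.2818
SE = √(s_p²·(1/24+1/22)) = 2.4920
t = (28.625−36.682)/2.4920 = -3.2330
df = 44
p-value (two-sided) = 0.00232
At α=0.01: p < α → reject H₀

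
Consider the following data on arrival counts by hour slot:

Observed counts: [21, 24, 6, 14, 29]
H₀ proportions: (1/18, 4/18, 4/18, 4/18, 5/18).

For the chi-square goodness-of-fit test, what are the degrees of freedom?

df = k − 1 = 5 − 1 = 4

degrees of freedom = 4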